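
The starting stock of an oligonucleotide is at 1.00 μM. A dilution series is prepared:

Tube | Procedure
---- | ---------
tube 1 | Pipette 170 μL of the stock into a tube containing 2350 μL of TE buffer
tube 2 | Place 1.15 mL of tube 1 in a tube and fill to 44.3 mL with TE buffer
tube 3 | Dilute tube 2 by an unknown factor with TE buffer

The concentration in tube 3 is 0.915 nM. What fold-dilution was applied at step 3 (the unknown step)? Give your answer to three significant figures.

Step 1: 170 μL + 2350 μL = 2520 μL total → factor 2520/170 = 14.824
Step 2: 1.15 mL brought to 44.3 mL → factor 44.3/1.15 = 38.522
Step 3: unknown factor x
Product of known-step factors = 571.03
Overall factor = 1.00 μM / (0.915 nM) = 1092.9
x = 1092.9 / 571.03 = 1.91

1.91-fold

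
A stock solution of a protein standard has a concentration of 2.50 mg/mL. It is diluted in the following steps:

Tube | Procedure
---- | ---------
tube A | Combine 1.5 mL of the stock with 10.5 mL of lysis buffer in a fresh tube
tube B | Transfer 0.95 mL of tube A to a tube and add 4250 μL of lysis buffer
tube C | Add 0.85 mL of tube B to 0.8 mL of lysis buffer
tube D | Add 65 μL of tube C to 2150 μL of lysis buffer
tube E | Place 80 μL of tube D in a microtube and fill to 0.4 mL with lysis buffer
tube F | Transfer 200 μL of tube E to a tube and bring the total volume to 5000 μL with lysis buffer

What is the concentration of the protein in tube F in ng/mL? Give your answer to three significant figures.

Step 1: 1.5 mL + 10.5 mL = 12 mL total → factor 12/1.5 = 8
Step 2: 0.95 mL + 4250 μL = 5.2 mL total → factor 5.2/0.95 = 5.4737
Step 3: 0.85 mL + 0.8 mL = 1.65 mL total → factor 1.65/0.85 = 1.9412
Step 4: 65 μL + 2150 μL = 2215 μL total → factor 2215/65 = 34.077
Step 5: 80 μL brought to 0.4 mL → factor 400/80 = 5
Step 6: 200 μL brought to 5000 μL → factor 5000/200 = 25
Overall dilution factor = 8 × 5.4737 × 1.9412 × 34.077 × 5 × 25 = 3.6208 × 10^5
Final = 2.50 mg/mL / 3.6208 × 10^5 = 6.905 × 10^-6 mg/mL = 6.90 ng/mL

6.90 ng/mL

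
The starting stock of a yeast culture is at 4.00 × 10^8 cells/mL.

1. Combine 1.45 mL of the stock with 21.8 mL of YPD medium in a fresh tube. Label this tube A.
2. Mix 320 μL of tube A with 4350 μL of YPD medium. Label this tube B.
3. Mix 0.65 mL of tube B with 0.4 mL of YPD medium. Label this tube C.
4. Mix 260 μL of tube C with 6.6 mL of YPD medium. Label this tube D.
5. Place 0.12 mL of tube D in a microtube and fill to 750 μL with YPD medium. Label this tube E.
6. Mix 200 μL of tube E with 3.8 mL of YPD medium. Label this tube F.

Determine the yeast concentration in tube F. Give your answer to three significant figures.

Step 1: 1.45 mL + 21.8 mL = 23.25 mL total → factor 23.25/1.45 = 16.034
Step 2: 320 μL + 4350 μL = 4670 μL total → factor 4670/320 = 14.594
Step 3: 0.65 mL + 0.4 mL = 1.05 mL total → factor 1.05/0.65 = 1.6154
Step 4: 260 μL + 6.6 mL = 6860 μL total → factor 6860/260 = 26.385
Step 5: 0.12 mL brought to 750 μL → factor 0.75/0.12 = 6.25
Step 6: 200 μL + 3.8 mL = 4000 μL total → factor 4000/200 = 20
Overall dilution factor = 16.034 × 14.594 × 1.6154 × 26.385 × 6.25 × 20 = 1.2467 × 10^6
Final = 4.00 × 10^8 cells/mL / 1.2467 × 10^6 = 321 cells/mL

321 cells/mL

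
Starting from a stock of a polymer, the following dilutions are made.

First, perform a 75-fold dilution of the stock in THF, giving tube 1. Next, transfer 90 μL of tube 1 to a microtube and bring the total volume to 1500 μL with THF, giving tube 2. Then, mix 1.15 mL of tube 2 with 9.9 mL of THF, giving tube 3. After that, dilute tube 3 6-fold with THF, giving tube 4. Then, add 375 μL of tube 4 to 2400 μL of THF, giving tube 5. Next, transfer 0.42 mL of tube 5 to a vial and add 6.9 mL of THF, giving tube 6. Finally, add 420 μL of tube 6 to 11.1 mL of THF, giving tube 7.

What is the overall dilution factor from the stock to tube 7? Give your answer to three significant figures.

2.55 × 10^8

Step 1: 75-fold → factor 75
Step 2: 90 μL brought to 1500 μL → factor 1500/90 = 16.667
Step 3: 1.15 mL + 9.9 mL = 11.05 mL total → factor 11.05/1.15 = 9.6087
Step 4: 6-fold → factor 6
Step 5: 375 μL + 2400 μL = 2775 μL total → factor 2775/375 = 7.4
Step 6: 0.42 mL + 6.9 mL = 7.32 mL total → factor 7.32/0.42 = 17.429
Step 7: 420 μL + 11.1 mL = 11520 μL total → factor 11520/420 = 27.429
Overall dilution factor = 75 × 16.667 × 9.6087 × 6 × 7.4 × 17.429 × 27.429 = 2.5493 × 10^8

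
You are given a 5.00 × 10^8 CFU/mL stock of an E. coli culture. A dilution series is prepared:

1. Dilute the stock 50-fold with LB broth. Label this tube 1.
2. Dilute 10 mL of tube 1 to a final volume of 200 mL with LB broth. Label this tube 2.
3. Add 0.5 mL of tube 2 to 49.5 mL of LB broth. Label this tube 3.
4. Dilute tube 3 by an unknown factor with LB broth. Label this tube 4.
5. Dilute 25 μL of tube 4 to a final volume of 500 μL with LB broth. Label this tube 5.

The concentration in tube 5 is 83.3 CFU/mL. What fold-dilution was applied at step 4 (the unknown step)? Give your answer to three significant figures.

3.00-fold

Step 1: 50-fold → factor 50
Step 2: 10 mL brought to 200 mL → factor 200/10 = 20
Step 3: 0.5 mL + 49.5 mL = 50 mL total → factor 50/0.5 = 100
Step 4: unknown factor x
Step 5: 25 μL brought to 500 μL → factor 500/25 = 20
Product of known-step factors = 2 × 10^6
Overall factor = 5.00 × 10^8 CFU/mL / (83.3 CFU/mL) = 6.0024 × 10^6
x = 6.0024 × 10^6 / 2 × 10^6 = 3.00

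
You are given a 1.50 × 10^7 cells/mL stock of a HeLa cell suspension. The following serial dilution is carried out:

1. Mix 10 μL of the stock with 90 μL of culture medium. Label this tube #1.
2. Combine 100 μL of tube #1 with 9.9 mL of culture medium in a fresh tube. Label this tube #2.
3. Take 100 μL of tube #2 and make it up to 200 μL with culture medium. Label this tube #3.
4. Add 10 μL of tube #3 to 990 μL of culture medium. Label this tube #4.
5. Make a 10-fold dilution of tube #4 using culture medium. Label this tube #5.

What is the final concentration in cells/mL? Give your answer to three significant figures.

Step 1: 10 μL + 90 μL = 100 μL total → factor 100/10 = 10
Step 2: 100 μL + 9.9 mL = 10000 μL total → factor 10000/100 = 100
Step 3: 100 μL brought to 200 μL → factor 200/100 = 2
Step 4: 10 μL + 990 μL = 1000 μL total → factor 1000/10 = 100
Step 5: 10-fold → factor 10
Overall dilution factor = 10 × 100 × 2 × 100 × 10 = 2 × 10^6
Final = 1.50 × 10^7 cells/mL / 2 × 10^6 = 7.50 cells/mL

7.50 cells/mL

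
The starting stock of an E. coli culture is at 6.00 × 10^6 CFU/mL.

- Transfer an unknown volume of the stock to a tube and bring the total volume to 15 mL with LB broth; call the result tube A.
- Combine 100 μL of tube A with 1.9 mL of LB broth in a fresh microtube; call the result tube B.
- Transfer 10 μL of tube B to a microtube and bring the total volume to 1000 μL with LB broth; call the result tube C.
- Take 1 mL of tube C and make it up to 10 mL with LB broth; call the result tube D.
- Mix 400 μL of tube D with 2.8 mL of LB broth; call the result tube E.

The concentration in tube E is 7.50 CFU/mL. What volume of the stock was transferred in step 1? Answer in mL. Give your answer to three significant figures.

3.00 mL

Step 1: v brought to 15 mL → factor = 15 mL/v
Step 2: 100 μL + 1.9 mL = 2000 μL total → factor 2000/100 = 20
Step 3: 10 μL brought to 1000 μL → factor 1000/10 = 100
Step 4: 1 mL brought to 10 mL → factor 10/1 = 10
Step 5: 400 μL + 2.8 mL = 3200 μL total → factor 3200/400 = 8
Product of known-step factors = 1.6 × 10^5
Overall factor = 6.00 × 10^6 CFU/mL / (7.50 CFU/mL) = 8 × 10^5
Step-1 factor = 8 × 10^5 / 1.6 × 10^5 = 5
v = 15 mL / 5 = 3.00 mL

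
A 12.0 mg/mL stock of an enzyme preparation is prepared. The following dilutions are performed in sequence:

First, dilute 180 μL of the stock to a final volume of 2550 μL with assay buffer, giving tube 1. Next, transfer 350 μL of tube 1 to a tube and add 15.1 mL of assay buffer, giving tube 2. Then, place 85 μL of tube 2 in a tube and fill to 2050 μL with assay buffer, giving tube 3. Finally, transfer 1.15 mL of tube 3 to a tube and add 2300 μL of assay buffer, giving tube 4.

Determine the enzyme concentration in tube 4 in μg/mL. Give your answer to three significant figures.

Step 1: 180 μL brought to 2550 μL → factor 2550/180 = 14.167
Step 2: 350 μL + 15.1 mL = 15450 μL total → factor 15450/350 = 44.143
Step 3: 85 μL brought to 2050 μL → factor 2050/85 = 24.118
Step 4: 1.15 mL + 2300 μL = 3.45 mL total → factor 3.45/1.15 = 3
Overall dilution factor = 14.167 × 44.143 × 24.118 × 3 = 45246
Final = 12.0 mg/mL / 45246 = 0.0002652 mg/mL = 0.265 μg/mL

0.265 μg/mL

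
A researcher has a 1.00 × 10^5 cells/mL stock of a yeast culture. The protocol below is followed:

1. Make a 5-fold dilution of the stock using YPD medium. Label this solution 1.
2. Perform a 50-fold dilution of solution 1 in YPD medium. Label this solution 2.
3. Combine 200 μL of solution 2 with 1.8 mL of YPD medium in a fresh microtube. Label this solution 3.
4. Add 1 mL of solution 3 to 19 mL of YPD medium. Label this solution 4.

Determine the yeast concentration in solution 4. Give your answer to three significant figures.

2.00 cells/mL

Step 1: 5-fold → factor 5
Step 2: 50-fold → factor 50
Step 3: 200 μL + 1.8 mL = 2000 μL total → factor 2000/200 = 10
Step 4: 1 mL + 19 mL = 20 mL total → factor 20/1 = 20
Overall dilution factor = 5 × 50 × 10 × 20 = 50000
Final = 1.00 × 10^5 cells/mL / 50000 = 2.00 cells/mL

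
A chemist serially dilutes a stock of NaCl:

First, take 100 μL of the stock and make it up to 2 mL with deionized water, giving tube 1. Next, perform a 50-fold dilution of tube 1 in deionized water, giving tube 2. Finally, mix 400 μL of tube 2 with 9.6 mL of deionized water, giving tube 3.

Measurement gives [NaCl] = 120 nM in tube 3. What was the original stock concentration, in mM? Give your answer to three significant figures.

3.00 mM

Step 1: 100 μL brought to 2 mL → factor 2000/100 = 20
Step 2: 50-fold → factor 50
Step 3: 400 μL + 9.6 mL = 10000 μL total → factor 10000/400 = 25
Overall dilution factor = 20 × 50 × 25 = 25000
Stock = 120 nM × 25000 = 3.000 × 10^6 nM = 3.00 mM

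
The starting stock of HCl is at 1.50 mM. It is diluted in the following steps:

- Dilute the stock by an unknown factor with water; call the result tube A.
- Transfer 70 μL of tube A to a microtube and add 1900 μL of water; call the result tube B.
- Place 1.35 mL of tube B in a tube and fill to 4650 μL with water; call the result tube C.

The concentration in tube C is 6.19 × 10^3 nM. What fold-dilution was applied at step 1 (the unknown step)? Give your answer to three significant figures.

Step 1: unknown factor x
Step 2: 70 μL + 1900 μL = 1970 μL total → factor 1970/70 = 28.143
Step 3: 1.35 mL brought to 4650 μL → factor 4.65/1.35 = 3.4444
Product of known-step factors = 96.937
Overall factor = 1.50 mM / (6.19 × 10^3 nM) = 242.33
x = 242.33 / 96.937 = 2.50

2.50-fold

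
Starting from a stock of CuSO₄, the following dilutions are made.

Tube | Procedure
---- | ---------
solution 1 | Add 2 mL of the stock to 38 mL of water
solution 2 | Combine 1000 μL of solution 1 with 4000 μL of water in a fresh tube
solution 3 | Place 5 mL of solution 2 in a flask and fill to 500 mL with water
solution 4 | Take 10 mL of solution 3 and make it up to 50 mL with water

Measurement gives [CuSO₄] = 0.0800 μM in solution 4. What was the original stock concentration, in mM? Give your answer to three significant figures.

4.00 mM

Step 1: 2 mL + 38 mL = 40 mL total → factor 40/2 = 20
Step 2: 1000 μL + 4000 μL = 5000 μL total → factor 5000/1000 = 5
Step 3: 5 mL brought to 500 mL → factor 500/5 = 100
Step 4: 10 mL brought to 50 mL → factor 50/10 = 5
Overall dilution factor = 20 × 5 × 100 × 5 = 50000
Stock = 0.0800 μM × 50000 = 4000 μM = 4.00 mM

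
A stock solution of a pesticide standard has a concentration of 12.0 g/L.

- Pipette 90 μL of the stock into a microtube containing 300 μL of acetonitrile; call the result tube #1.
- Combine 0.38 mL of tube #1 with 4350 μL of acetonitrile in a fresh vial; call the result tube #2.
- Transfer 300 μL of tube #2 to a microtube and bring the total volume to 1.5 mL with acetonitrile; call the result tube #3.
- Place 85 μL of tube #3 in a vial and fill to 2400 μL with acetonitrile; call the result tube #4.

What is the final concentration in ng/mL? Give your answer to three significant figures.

Step 1: 90 μL + 300 μL = 390 μL total → factor 390/90 = 4.3333
Step 2: 0.38 mL + 4350 μL = 4.73 mL total → factor 4.73/0.38 = 12.447
Step 3: 300 μL brought to 1.5 mL → factor 1500/300 = 5
Step 4: 85 μL brought to 2400 μL → factor 2400/85 = 28.235
Overall dilution factor = 4.3333 × 12.447 × 5 × 28.235 = 7614.9
Final = 12.0 g/L / 7614.9 = 0.001576 g/L = 1.58 × 10^3 ng/mL

1.58 × 10^3 ng/mL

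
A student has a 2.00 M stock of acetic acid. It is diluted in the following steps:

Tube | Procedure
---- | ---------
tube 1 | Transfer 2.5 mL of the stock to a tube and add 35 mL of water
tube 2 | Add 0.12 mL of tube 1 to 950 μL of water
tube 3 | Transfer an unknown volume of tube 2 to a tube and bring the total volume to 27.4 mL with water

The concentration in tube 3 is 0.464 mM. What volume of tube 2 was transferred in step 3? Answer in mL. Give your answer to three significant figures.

Step 1: 2.5 mL + 35 mL = 37.5 mL total → factor 37.5/2.5 = 15
Step 2: 0.12 mL + 950 μL = 1.07 mL total → factor 1.07/0.12 = 8.9167
Step 3: v brought to 27.4 mL → factor = 27.4 mL/v
Product of known-step factors = 133.75
Overall factor = 2.00 M / (0.464 mM) = 4310.3
Step-3 factor = 4310.3 / 133.75 = 32.227
v = 27.4 mL / 32.227 = 0.850 mL

0.850 mL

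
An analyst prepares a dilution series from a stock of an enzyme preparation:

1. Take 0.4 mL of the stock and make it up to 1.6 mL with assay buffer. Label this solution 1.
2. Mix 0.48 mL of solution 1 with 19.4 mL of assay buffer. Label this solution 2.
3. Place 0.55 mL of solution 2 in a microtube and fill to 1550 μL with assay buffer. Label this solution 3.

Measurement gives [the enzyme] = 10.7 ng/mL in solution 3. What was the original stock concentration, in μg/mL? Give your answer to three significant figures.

5.00 μg/mL

Step 1: 0.4 mL brought to 1.6 mL → factor 1.6/0.4 = 4
Step 2: 0.48 mL + 19.4 mL = 19.88 mL total → factor 19.88/0.48 = 41.417
Step 3: 0.55 mL brought to 1550 μL → factor 1.55/0.55 = 2.8182
Overall dilution factor = 4 × 41.417 × 2.8182 = 466.88
Stock = 10.7 ng/mL × 466.88 = 4996 ng/mL = 5.00 μg/mL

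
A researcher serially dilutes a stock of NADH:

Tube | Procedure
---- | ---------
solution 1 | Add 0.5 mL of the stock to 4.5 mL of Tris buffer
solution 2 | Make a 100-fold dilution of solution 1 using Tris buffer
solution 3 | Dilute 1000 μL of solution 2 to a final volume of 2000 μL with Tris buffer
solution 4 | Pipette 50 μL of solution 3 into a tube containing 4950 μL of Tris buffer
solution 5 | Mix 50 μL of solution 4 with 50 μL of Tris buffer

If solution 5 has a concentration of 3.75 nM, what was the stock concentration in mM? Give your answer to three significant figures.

Step 1: 0.5 mL + 4.5 mL = 5 mL total → factor 5/0.5 = 10
Step 2: 100-fold → factor 100
Step 3: 1000 μL brought to 2000 μL → factor 2000/1000 = 2
Step 4: 50 μL + 4950 μL = 5000 μL total → factor 5000/50 = 100
Step 5: 50 μL + 50 μL = 100 μL total → factor 100/50 = 2
Overall dilution factor = 10 × 100 × 2 × 100 × 2 = 4 × 10^5
Stock = 3.75 nM × 4 × 10^5 = 1.500 × 10^6 nM = 1.50 mM

1.50 mM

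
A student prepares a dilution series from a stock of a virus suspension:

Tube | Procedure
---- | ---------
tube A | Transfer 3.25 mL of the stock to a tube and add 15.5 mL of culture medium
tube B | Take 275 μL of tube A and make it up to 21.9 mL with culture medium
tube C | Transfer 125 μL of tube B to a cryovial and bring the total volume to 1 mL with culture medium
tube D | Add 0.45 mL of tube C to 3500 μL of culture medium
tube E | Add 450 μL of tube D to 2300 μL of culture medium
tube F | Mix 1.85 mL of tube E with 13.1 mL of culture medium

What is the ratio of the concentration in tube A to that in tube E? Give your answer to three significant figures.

Step 1: 3.25 mL + 15.5 mL = 18.75 mL total → factor 18.75/3.25 = 5.7692
Step 2: 275 μL brought to 21.9 mL → factor 21900/275 = 79.636
Step 3: 125 μL brought to 1 mL → factor 1000/125 = 8
Step 4: 0.45 mL + 3500 μL = 3.95 mL total → factor 3.95/0.45 = 8.7778
Step 5: 450 μL + 2300 μL = 2750 μL total → factor 2750/450 = 6.1111
Dilution factor to tube A = 5.7692; to tube E = 1.9716 × 10^5
[tube A]/[tube E] = (factor to tube E)/(factor to tube A) = 1.9716 × 10^5/5.7692 = 3.42 × 10^4

3.42 × 10^4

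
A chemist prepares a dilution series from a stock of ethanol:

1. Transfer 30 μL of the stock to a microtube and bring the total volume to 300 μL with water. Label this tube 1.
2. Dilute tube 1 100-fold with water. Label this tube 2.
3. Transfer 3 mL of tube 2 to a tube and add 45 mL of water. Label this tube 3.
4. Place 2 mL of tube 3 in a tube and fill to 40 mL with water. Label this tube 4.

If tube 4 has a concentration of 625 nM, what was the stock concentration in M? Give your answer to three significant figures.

Step 1: 30 μL brought to 300 μL → factor 300/30 = 10
Step 2: 100-fold → factor 100
Step 3: 3 mL + 45 mL = 48 mL total → factor 48/3 = 16
Step 4: 2 mL brought to 40 mL → factor 40/2 = 20
Overall dilution factor = 10 × 100 × 16 × 20 = 3.2 × 10^5
Stock = 625 nM × 3.2 × 10^5 = 2.000 × 10^8 nM = 0.200 M

0.200 M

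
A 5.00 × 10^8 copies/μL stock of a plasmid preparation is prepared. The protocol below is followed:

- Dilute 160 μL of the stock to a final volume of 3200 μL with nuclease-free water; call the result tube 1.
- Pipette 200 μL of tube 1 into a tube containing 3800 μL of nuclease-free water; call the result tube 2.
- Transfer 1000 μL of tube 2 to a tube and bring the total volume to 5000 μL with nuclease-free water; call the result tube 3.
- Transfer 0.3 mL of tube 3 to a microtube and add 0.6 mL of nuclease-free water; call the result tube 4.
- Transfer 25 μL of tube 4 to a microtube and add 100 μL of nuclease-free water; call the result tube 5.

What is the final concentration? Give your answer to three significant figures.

Step 1: 160 μL brought to 3200 μL → factor 3200/160 = 20
Step 2: 200 μL + 3800 μL = 4000 μL total → factor 4000/200 = 20
Step 3: 1000 μL brought to 5000 μL → factor 5000/1000 = 5
Step 4: 0.3 mL + 0.6 mL = 0.9 mL total → factor 0.9/0.3 = 3
Step 5: 25 μL + 100 μL = 125 μL total → factor 125/25 = 5
Overall dilution factor = 20 × 20 × 5 × 3 × 5 = 30000
Final = 5.00 × 10^8 copies/μL / 30000 = 1.67 × 10^4 copies/μL

1.67 × 10^4 copies/μL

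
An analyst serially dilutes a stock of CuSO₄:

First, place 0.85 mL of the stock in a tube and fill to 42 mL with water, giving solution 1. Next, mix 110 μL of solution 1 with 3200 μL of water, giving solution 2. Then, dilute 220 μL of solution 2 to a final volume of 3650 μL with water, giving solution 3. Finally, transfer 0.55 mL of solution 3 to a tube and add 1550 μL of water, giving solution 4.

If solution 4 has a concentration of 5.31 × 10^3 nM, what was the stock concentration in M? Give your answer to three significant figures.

Step 1: 0.85 mL brought to 42 mL → factor 42/0.85 = 49.412
Step 2: 110 μL + 3200 μL = 3310 μL total → factor 3310/110 = 30.091
Step 3: 220 μL brought to 3650 μL → factor 3650/220 = 16.591
Step 4: 0.55 mL + 1550 μL = 2.1 mL total → factor 2.1/0.55 = 3.8182
Overall dilution factor = 49.412 × 30.091 × 16.591 × 3.8182 = 94187
Stock = 5.31 × 10^3 nM × 94187 = 5.001 × 10^8 nM = 0.500 M

0.500 M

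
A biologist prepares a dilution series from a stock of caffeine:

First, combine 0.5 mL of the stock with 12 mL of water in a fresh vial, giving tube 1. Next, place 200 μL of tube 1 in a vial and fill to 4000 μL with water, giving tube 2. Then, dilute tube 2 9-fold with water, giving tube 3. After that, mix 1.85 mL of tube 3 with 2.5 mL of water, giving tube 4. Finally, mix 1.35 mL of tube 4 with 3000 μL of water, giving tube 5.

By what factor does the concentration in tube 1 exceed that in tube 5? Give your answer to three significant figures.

1.36 × 10^3

Step 1: 0.5 mL + 12 mL = 12.5 mL total → factor 12.5/0.5 = 25
Step 2: 200 μL brought to 4000 μL → factor 4000/200 = 20
Step 3: 9-fold → factor 9
Step 4: 1.85 mL + 2.5 mL = 4.35 mL total → factor 4.35/1.85 = 2.3514
Step 5: 1.35 mL + 3000 μL = 4.35 mL total → factor 4.35/1.35 = 3.2222
Dilution factor to tube 1 = 25; to tube 5 = 34095
[tube 1]/[tube 5] = (factor to tube 5)/(factor to tube 1) = 34095/25 = 1.36 × 10^3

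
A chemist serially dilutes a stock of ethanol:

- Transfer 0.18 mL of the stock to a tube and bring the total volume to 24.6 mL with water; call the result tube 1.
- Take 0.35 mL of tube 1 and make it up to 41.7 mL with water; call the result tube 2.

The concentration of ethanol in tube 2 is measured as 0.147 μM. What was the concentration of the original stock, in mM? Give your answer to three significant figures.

Step 1: 0.18 mL brought to 24.6 mL → factor 24.6/0.18 = 136.67
Step 2: 0.35 mL brought to 41.7 mL → factor 41.7/0.35 = 119.14
Overall dilution factor = 136.67 × 119.14 = 16283
Stock = 0.147 μM × 16283 = 2394 μM = 2.39 mM

2.39 mM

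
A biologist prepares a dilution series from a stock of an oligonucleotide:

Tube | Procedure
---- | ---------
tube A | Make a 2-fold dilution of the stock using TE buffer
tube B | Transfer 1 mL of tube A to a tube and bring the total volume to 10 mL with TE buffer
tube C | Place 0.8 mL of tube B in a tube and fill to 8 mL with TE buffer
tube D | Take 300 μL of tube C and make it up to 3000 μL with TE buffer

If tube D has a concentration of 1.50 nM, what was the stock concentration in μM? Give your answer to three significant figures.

Step 1: 2-fold → factor 2
Step 2: 1 mL brought to 10 mL → factor 10/1 = 10
Step 3: 0.8 mL brought to 8 mL → factor 8/0.8 = 10
Step 4: 300 μL brought to 3000 μL → factor 3000/300 = 10
Overall dilution factor = 2 × 10 × 10 × 10 = 2000
Stock = 1.50 nM × 2000 = 3000 nM = 3.00 μM

3.00 μM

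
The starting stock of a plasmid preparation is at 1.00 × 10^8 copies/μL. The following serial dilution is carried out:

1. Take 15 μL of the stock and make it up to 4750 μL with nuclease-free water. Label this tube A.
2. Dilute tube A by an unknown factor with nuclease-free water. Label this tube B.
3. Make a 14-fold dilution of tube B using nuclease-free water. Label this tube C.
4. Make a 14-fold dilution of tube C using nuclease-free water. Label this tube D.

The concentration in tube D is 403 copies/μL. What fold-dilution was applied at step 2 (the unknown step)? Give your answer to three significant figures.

Step 1: 15 μL brought to 4750 μL → factor 4750/15 = 316.67
Step 2: unknown factor x
Step 3: 14-fold → factor 14
Step 4: 14-fold → factor 14
Product of known-step factors = 62067
Overall factor = 1.00 × 10^8 copies/μL / (403 copies/μL) = 2.4814 × 10^5
x = 2.4814 × 10^5 / 62067 = 4.00

4.00-fold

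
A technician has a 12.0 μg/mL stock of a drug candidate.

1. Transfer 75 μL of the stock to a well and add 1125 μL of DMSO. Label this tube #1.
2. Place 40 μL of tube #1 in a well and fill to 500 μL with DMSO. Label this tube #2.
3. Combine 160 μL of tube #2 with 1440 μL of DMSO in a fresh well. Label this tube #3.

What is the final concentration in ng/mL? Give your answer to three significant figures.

Step 1: 75 μL + 1125 μL = 1200 μL total → factor 1200/75 = 16
Step 2: 40 μL brought to 500 μL → factor 500/40 = 12.5
Step 3: 160 μL + 1440 μL = 1600 μL total → factor 1600/160 = 10
Overall dilution factor = 16 × 12.5 × 10 = 2000
Final = 12.0 μg/mL / 2000 = 0.006000 μg/mL = 6.00 ng/mL

6.00 ng/mL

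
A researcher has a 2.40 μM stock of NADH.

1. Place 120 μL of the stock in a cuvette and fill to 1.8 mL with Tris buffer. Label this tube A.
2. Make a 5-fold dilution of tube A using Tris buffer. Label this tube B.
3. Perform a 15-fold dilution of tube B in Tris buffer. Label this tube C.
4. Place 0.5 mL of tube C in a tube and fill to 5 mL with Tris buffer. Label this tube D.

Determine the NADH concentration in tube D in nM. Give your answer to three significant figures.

0.213 nM

Step 1: 120 μL brought to 1.8 mL → factor 1800/120 = 15
Step 2: 5-fold → factor 5
Step 3: 15-fold → factor 15
Step 4: 0.5 mL brought to 5 mL → factor 5/0.5 = 10
Overall dilution factor = 15 × 5 × 15 × 10 = 11250
Final = 2.40 μM / 11250 = 0.0002133 μM = 0.213 nM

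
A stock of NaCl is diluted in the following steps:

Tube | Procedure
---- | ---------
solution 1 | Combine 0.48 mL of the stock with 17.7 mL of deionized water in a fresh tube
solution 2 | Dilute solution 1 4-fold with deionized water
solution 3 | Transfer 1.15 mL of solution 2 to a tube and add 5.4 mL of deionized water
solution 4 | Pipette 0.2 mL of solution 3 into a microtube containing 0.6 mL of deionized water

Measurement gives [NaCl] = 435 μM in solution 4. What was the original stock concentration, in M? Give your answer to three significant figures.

Step 1: 0.48 mL + 17.7 mL = 18.18 mL total → factor 18.18/0.48 = 37.875
Step 2: 4-fold → factor 4
Step 3: 1.15 mL + 5.4 mL = 6.55 mL total → factor 6.55/1.15 = 5.6957
Step 4: 0.2 mL + 0.6 mL = 0.8 mL total → factor 0.8/0.2 = 4
Overall dilution factor = 37.875 × 4 × 5.6957 × 4 = 3451.6
Stock = 435 μM × 3451.6 = 1.501 × 10^6 μM = 1.50 M

1.50 M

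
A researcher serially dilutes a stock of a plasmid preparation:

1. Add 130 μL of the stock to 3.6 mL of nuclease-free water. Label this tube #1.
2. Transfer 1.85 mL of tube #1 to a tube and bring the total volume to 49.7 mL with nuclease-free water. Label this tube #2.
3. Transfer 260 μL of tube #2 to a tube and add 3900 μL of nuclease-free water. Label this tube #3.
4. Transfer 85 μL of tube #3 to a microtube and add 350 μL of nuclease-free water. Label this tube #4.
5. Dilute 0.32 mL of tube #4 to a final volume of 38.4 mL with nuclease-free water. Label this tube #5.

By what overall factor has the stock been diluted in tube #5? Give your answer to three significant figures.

7.57 × 10^6

Step 1: 130 μL + 3.6 mL = 3730 μL total → factor 3730/130 = 28.692
Step 2: 1.85 mL brought to 49.7 mL → factor 49.7/1.85 = 26.865
Step 3: 260 μL + 3900 μL = 4160 μL total → factor 4160/260 = 16
Step 4: 85 μL + 350 μL = 435 μL total → factor 435/85 = 5.1176
Step 5: 0.32 mL brought to 38.4 mL → factor 38.4/0.32 = 120
Overall dilution factor = 28.692 × 26.865 × 16 × 5.1176 × 120 = 7.5739 × 10^6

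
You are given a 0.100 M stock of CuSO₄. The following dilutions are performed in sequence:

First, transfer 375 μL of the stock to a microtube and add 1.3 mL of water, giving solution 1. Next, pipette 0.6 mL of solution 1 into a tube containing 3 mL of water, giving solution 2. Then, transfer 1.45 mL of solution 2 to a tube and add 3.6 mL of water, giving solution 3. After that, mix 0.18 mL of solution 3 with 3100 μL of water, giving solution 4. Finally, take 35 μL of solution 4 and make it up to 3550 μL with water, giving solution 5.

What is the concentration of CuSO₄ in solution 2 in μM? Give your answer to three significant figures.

3.73 × 10^3 μM

Step 1: 375 μL + 1.3 mL = 1675 μL total → factor 1675/375 = 4.4667
Step 2: 0.6 mL + 3 mL = 3.6 mL total → factor 3.6/0.6 = 6
Dilution factor through solution 2 = 4.4667 × 6 = 26.8
[solution 2] = 0.100 M / 26.8 = 0.003731 M = 3.73 × 10^3 μM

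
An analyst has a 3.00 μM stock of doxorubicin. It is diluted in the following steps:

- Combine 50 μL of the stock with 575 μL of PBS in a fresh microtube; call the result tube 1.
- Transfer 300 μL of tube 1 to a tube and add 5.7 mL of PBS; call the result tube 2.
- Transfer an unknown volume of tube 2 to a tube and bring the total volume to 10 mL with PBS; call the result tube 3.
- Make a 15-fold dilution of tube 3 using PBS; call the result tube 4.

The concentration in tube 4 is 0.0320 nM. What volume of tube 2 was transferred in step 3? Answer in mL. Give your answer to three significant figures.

0.400 mL

Step 1: 50 μL + 575 μL = 625 μL total → factor 625/50 = 12.5
Step 2: 300 μL + 5.7 mL = 6000 μL total → factor 6000/300 = 20
Step 3: v brought to 10 mL → factor = 10 mL/v
Step 4: 15-fold → factor 15
Product of known-step factors = 3750
Overall factor = 3.00 μM / (0.0320 nM) = 93750
Step-3 factor = 93750 / 3750 = 25
v = 10 mL / 25 = 0.400 mL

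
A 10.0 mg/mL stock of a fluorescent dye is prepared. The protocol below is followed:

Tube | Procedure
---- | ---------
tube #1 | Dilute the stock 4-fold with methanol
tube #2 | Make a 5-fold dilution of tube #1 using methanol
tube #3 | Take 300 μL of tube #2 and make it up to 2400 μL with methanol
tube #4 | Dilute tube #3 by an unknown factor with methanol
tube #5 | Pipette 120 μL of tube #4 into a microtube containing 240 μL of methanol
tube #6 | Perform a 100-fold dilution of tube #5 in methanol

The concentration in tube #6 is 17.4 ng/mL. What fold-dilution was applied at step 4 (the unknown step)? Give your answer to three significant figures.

12.0-fold

Step 1: 4-fold → factor 4
Step 2: 5-fold → factor 5
Step 3: 300 μL brought to 2400 μL → factor 2400/300 = 8
Step 4: unknown factor x
Step 5: 120 μL + 240 μL = 360 μL total → factor 360/120 = 3
Step 6: 100-fold → factor 100
Product of known-step factors = 48000
Overall factor = 10.0 mg/mL / (17.4 ng/mL) = 5.7471 × 10^5
x = 5.7471 × 10^5 / 48000 = 12.0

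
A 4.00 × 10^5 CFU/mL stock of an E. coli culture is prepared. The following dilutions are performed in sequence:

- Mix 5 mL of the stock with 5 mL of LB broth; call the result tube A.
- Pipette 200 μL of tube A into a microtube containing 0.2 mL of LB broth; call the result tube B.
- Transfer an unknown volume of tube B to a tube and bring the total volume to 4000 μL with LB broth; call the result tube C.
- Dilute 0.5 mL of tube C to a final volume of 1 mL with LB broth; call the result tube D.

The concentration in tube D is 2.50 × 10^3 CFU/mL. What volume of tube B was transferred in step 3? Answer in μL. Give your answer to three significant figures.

Step 1: 5 mL + 5 mL = 10 mL total → factor 10/5 = 2
Step 2: 200 μL + 0.2 mL = 400 μL total → factor 400/200 = 2
Step 3: v brought to 4000 μL → factor = 4000 μL/v
Step 4: 0.5 mL brought to 1 mL → factor 1/0.5 = 2
Product of known-step factors = 8
Overall factor = 4.00 × 10^5 CFU/mL / (2.50 × 10^3 CFU/mL) = 160
Step-3 factor = 160 / 8 = 20
v = 4000 μL / 20 = 200 μL

200 μL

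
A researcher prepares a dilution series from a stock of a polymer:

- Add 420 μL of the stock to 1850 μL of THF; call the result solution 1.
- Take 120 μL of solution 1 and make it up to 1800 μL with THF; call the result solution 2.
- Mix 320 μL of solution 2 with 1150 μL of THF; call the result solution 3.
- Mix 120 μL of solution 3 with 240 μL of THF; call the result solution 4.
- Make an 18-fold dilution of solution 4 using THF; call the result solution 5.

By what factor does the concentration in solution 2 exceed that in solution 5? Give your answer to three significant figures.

Step 1: 420 μL + 1850 μL = 2270 μL total → factor 2270/420 = 5.4048
Step 2: 120 μL brought to 1800 μL → factor 1800/120 = 15
Step 3: 320 μL + 1150 μL = 1470 μL total → factor 1470/320 = 4.5938
Step 4: 120 μL + 240 μL = 360 μL total → factor 360/120 = 3
Step 5: 18-fold → factor 18
Dilution factor to solution 2 = 81.071; to solution 5 = 20111
[solution 2]/[solution 5] = (factor to solution 5)/(factor to solution 2) = 20111/81.071 = 248

248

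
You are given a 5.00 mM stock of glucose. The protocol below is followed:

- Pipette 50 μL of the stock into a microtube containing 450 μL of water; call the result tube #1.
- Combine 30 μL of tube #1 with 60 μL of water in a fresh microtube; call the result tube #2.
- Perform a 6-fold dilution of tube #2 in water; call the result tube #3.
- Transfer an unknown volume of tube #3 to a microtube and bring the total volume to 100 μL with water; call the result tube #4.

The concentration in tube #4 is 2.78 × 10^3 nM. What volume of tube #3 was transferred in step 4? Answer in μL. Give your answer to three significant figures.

Step 1: 50 μL + 450 μL = 500 μL total → factor 500/50 = 10
Step 2: 30 μL + 60 μL = 90 μL total → factor 90/30 = 3
Step 3: 6-fold → factor 6
Step 4: v brought to 100 μL → factor = 100 μL/v
Product of known-step factors = 180
Overall factor = 5.00 mM / (2.78 × 10^3 nM) = 1798.6
Step-4 factor = 1798.6 / 180 = 9.992
v = 100 μL / 9.992 = 10.0 μL

10.0 μL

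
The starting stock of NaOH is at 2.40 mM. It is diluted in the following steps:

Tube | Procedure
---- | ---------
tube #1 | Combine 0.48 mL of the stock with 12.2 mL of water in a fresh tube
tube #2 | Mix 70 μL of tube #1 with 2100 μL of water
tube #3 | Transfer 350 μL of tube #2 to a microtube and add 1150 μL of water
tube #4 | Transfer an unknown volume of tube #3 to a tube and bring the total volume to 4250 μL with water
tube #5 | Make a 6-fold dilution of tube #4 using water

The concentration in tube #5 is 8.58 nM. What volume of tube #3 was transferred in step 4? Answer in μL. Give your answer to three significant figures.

320 μL

Step 1: 0.48 mL + 12.2 mL = 12.68 mL total → factor 12.68/0.48 = 26.417
Step 2: 70 μL + 2100 μL = 2170 μL total → factor 2170/70 = 31
Step 3: 350 μL + 1150 μL = 1500 μL total → factor 1500/350 = 4.2857
Step 4: v brought to 4250 μL → factor = 4250 μL/v
Step 5: 6-fold → factor 6
Product of known-step factors = 21058
Overall factor = 2.40 mM / (8.58 nM) = 2.7972 × 10^5
Step-4 factor = 2.7972 × 10^5 / 21058 = 13.283
v = 4250 μL / 13.283 = 320 μL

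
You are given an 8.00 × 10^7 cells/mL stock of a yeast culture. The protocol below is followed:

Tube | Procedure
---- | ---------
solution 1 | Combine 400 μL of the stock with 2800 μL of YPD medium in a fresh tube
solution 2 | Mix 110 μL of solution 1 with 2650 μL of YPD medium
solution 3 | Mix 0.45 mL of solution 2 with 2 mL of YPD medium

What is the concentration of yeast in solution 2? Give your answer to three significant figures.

3.99 × 10^5 cells/mL

Step 1: 400 μL + 2800 μL = 3200 μL total → factor 3200/400 = 8
Step 2: 110 μL + 2650 μL = 2760 μL total → factor 2760/110 = 25.091
Dilution factor through solution 2 = 8 × 25.091 = 200.73
[solution 2] = 8.00 × 10^7 cells/mL / 200.73 = 3.99 × 10^5 cells/mL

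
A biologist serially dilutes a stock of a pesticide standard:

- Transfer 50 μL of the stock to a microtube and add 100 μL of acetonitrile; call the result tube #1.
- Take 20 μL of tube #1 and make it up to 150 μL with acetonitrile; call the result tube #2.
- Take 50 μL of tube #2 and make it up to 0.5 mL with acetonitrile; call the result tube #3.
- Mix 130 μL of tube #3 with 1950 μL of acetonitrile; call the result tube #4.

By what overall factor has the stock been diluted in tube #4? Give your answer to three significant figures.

Step 1: 50 μL + 100 μL = 150 μL total → factor 150/50 = 3
Step 2: 20 μL brought to 150 μL → factor 150/20 = 7.5
Step 3: 50 μL brought to 0.5 mL → factor 500/50 = 10
Step 4: 130 μL + 1950 μL = 2080 μL total → factor 2080/130 = 16
Overall dilution factor = 3 × 7.5 × 10 × 16 = 3600

3.60 × 10^3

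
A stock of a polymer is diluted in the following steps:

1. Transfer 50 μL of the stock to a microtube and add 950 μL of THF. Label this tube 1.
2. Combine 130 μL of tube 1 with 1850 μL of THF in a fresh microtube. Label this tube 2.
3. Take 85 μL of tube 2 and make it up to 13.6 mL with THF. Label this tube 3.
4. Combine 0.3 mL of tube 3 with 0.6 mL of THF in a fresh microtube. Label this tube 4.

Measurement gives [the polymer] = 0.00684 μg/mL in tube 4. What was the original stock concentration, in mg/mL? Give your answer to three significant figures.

Step 1: 50 μL + 950 μL = 1000 μL total → factor 1000/50 = 20
Step 2: 130 μL + 1850 μL = 1980 μL total → factor 1980/130 = 15.231
Step 3: 85 μL brought to 13.6 mL → factor 13600/85 = 160
Step 4: 0.3 mL + 0.6 mL = 0.9 mL total → factor 0.9/0.3 = 3
Overall dilution factor = 20 × 15.231 × 160 × 3 = 1.4622 × 10^5
Stock = 0.00684 μg/mL × 1.4622 × 10^5 = 1000 μg/mL = 1.00 mg/mL

1.00 mg/mL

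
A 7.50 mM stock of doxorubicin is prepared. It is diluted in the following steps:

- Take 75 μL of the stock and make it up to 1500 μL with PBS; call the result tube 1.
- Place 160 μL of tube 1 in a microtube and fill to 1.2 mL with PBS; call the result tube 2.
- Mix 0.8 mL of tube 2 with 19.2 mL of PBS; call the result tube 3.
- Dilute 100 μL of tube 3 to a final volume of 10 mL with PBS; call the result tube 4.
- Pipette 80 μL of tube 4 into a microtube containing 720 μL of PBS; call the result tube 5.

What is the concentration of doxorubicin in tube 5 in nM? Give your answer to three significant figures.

2.00 nM

Step 1: 75 μL brought to 1500 μL → factor 1500/75 = 20
Step 2: 160 μL brought to 1.2 mL → factor 1200/160 = 7.5
Step 3: 0.8 mL + 19.2 mL = 20 mL total → factor 20/0.8 = 25
Step 4: 100 μL brought to 10 mL → factor 10000/100 = 100
Step 5: 80 μL + 720 μL = 800 μL total → factor 800/80 = 10
Overall dilution factor = 20 × 7.5 × 25 × 100 × 10 = 3.75 × 10^6
Final = 7.50 mM / 3.75 × 10^6 = 2.000 × 10^-6 mM = 2.00 nM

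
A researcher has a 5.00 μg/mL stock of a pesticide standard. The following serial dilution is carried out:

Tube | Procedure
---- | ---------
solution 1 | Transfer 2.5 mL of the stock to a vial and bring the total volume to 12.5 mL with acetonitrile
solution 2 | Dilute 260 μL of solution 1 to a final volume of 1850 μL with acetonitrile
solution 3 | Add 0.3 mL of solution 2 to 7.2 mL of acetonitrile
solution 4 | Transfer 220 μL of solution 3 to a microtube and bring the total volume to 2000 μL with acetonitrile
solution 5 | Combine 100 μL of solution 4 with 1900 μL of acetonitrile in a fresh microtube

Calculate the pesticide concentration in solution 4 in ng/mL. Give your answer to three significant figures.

Step 1: 2.5 mL brought to 12.5 mL → factor 12.5/2.5 = 5
Step 2: 260 μL brought to 1850 μL → factor 1850/260 = 7.1154
Step 3: 0.3 mL + 7.2 mL = 7.5 mL total → factor 7.5/0.3 = 25
Step 4: 220 μL brought to 2000 μL → factor 2000/220 = 9.0909
Dilution factor through solution 4 = 5 × 7.1154 × 25 × 9.0909 = 8085.7
[solution 4] = 5.00 μg/mL / 8085.7 = 0.0006184 μg/mL = 0.618 ng/mL

0.618 ng/mL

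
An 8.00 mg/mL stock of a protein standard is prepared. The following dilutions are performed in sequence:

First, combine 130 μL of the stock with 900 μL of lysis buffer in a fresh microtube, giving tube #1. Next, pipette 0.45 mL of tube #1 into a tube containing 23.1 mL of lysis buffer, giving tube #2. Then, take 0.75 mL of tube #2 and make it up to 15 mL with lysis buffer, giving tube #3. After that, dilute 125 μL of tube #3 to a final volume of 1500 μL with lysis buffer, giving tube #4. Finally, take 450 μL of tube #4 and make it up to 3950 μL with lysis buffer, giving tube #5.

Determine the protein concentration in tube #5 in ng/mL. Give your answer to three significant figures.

Step 1: 130 μL + 900 μL = 1030 μL total → factor 1030/130 = 7.9231
Step 2: 0.45 mL + 23.1 mL = 23.55 mL total → factor 23.55/0.45 = 52.333
Step 3: 0.75 mL brought to 15 mL → factor 15/0.75 = 20
Step 4: 125 μL brought to 1500 μL → factor 1500/125 = 12
Step 5: 450 μL brought to 3950 μL → factor 3950/450 = 8.7778
Overall dilution factor = 7.9231 × 52.333 × 20 × 12 × 8.7778 = 8.7351 × 10^5
Final = 8.00 mg/mL / 8.7351 × 10^5 = 9.158 × 10^-6 mg/mL = 9.16 ng/mL

9.16 ng/mL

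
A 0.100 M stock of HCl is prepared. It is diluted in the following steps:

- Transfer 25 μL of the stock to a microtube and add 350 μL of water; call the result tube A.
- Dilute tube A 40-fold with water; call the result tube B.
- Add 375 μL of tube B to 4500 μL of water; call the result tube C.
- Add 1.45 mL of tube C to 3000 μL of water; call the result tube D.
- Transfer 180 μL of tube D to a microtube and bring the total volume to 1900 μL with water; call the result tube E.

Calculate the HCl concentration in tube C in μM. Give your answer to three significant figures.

Step 1: 25 μL + 350 μL = 375 μL total → factor 375/25 = 15
Step 2: 40-fold → factor 40
Step 3: 375 μL + 4500 μL = 4875 μL total → factor 4875/375 = 13
Dilution factor through tube C = 15 × 40 × 13 = 7800
[tube C] = 0.100 M / 7800 = 1.282 × 10^-5 M = 12.8 μM

12.8 μM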